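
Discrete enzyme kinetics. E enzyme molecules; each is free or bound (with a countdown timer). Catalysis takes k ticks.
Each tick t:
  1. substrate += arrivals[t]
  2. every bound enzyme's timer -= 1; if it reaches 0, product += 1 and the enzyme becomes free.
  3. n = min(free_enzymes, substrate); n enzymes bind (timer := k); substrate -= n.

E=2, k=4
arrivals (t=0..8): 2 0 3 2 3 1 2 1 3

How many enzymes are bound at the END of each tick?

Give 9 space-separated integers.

t=0: arr=2 -> substrate=0 bound=2 product=0
t=1: arr=0 -> substrate=0 bound=2 product=0
t=2: arr=3 -> substrate=3 bound=2 product=0
t=3: arr=2 -> substrate=5 bound=2 product=0
t=4: arr=3 -> substrate=6 bound=2 product=2
t=5: arr=1 -> substrate=7 bound=2 product=2
t=6: arr=2 -> substrate=9 bound=2 product=2
t=7: arr=1 -> substrate=10 bound=2 product=2
t=8: arr=3 -> substrate=11 bound=2 product=4

Answer: 2 2 2 2 2 2 2 2 2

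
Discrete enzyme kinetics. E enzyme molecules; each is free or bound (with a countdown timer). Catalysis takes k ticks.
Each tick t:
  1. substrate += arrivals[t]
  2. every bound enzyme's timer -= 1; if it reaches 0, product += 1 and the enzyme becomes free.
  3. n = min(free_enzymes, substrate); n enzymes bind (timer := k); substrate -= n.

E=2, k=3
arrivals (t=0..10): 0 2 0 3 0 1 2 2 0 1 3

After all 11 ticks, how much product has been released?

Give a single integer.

t=0: arr=0 -> substrate=0 bound=0 product=0
t=1: arr=2 -> substrate=0 bound=2 product=0
t=2: arr=0 -> substrate=0 bound=2 product=0
t=3: arr=3 -> substrate=3 bound=2 product=0
t=4: arr=0 -> substrate=1 bound=2 product=2
t=5: arr=1 -> substrate=2 bound=2 product=2
t=6: arr=2 -> substrate=4 bound=2 product=2
t=7: arr=2 -> substrate=4 bound=2 product=4
t=8: arr=0 -> substrate=4 bound=2 product=4
t=9: arr=1 -> substrate=5 bound=2 product=4
t=10: arr=3 -> substrate=6 bound=2 product=6

Answer: 6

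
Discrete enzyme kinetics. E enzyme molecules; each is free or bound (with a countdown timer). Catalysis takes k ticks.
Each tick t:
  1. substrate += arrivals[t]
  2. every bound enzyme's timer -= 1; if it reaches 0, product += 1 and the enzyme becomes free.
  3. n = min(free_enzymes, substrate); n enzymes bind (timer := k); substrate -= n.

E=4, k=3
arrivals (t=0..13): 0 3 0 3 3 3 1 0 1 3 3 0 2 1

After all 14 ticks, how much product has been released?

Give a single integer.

Answer: 15

Derivation:
t=0: arr=0 -> substrate=0 bound=0 product=0
t=1: arr=3 -> substrate=0 bound=3 product=0
t=2: arr=0 -> substrate=0 bound=3 product=0
t=3: arr=3 -> substrate=2 bound=4 product=0
t=4: arr=3 -> substrate=2 bound=4 product=3
t=5: arr=3 -> substrate=5 bound=4 product=3
t=6: arr=1 -> substrate=5 bound=4 product=4
t=7: arr=0 -> substrate=2 bound=4 product=7
t=8: arr=1 -> substrate=3 bound=4 product=7
t=9: arr=3 -> substrate=5 bound=4 product=8
t=10: arr=3 -> substrate=5 bound=4 product=11
t=11: arr=0 -> substrate=5 bound=4 product=11
t=12: arr=2 -> substrate=6 bound=4 product=12
t=13: arr=1 -> substrate=4 bound=4 product=15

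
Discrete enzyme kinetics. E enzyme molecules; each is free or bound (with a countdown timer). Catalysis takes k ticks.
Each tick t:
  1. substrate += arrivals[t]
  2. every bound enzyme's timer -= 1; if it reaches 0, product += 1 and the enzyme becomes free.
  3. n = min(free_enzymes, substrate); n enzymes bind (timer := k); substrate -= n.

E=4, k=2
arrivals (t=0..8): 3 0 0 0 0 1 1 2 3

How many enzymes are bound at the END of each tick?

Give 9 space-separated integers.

Answer: 3 3 0 0 0 1 2 3 4

Derivation:
t=0: arr=3 -> substrate=0 bound=3 product=0
t=1: arr=0 -> substrate=0 bound=3 product=0
t=2: arr=0 -> substrate=0 bound=0 product=3
t=3: arr=0 -> substrate=0 bound=0 product=3
t=4: arr=0 -> substrate=0 bound=0 product=3
t=5: arr=1 -> substrate=0 bound=1 product=3
t=6: arr=1 -> substrate=0 bound=2 product=3
t=7: arr=2 -> substrate=0 bound=3 product=4
t=8: arr=3 -> substrate=1 bound=4 product=5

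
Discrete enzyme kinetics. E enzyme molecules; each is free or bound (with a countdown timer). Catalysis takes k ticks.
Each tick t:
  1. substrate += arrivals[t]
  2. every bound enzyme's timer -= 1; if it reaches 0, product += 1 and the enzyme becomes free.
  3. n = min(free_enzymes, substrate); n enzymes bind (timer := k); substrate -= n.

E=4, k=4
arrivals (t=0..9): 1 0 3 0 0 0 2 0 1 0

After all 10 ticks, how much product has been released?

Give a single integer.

Answer: 4

Derivation:
t=0: arr=1 -> substrate=0 bound=1 product=0
t=1: arr=0 -> substrate=0 bound=1 product=0
t=2: arr=3 -> substrate=0 bound=4 product=0
t=3: arr=0 -> substrate=0 bound=4 product=0
t=4: arr=0 -> substrate=0 bound=3 product=1
t=5: arr=0 -> substrate=0 bound=3 product=1
t=6: arr=2 -> substrate=0 bound=2 product=4
t=7: arr=0 -> substrate=0 bound=2 product=4
t=8: arr=1 -> substrate=0 bound=3 product=4
t=9: arr=0 -> substrate=0 bound=3 product=4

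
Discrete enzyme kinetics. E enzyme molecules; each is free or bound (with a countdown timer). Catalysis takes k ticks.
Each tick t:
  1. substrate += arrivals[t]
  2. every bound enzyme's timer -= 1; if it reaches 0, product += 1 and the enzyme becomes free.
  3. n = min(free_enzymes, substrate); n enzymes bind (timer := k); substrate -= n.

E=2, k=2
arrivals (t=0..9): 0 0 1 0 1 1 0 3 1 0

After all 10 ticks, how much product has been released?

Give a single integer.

Answer: 5

Derivation:
t=0: arr=0 -> substrate=0 bound=0 product=0
t=1: arr=0 -> substrate=0 bound=0 product=0
t=2: arr=1 -> substrate=0 bound=1 product=0
t=3: arr=0 -> substrate=0 bound=1 product=0
t=4: arr=1 -> substrate=0 bound=1 product=1
t=5: arr=1 -> substrate=0 bound=2 product=1
t=6: arr=0 -> substrate=0 bound=1 product=2
t=7: arr=3 -> substrate=1 bound=2 product=3
t=8: arr=1 -> substrate=2 bound=2 product=3
t=9: arr=0 -> substrate=0 bound=2 product=5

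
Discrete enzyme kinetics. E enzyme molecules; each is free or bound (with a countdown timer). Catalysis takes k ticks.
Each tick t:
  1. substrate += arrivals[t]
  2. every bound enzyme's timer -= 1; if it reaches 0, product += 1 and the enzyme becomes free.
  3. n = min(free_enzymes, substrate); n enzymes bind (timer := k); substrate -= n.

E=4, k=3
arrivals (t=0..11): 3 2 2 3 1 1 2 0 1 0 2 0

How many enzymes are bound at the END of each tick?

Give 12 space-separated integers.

Answer: 3 4 4 4 4 4 4 4 4 4 4 4

Derivation:
t=0: arr=3 -> substrate=0 bound=3 product=0
t=1: arr=2 -> substrate=1 bound=4 product=0
t=2: arr=2 -> substrate=3 bound=4 product=0
t=3: arr=3 -> substrate=3 bound=4 product=3
t=4: arr=1 -> substrate=3 bound=4 product=4
t=5: arr=1 -> substrate=4 bound=4 product=4
t=6: arr=2 -> substrate=3 bound=4 product=7
t=7: arr=0 -> substrate=2 bound=4 product=8
t=8: arr=1 -> substrate=3 bound=4 product=8
t=9: arr=0 -> substrate=0 bound=4 product=11
t=10: arr=2 -> substrate=1 bound=4 product=12
t=11: arr=0 -> substrate=1 bound=4 product=12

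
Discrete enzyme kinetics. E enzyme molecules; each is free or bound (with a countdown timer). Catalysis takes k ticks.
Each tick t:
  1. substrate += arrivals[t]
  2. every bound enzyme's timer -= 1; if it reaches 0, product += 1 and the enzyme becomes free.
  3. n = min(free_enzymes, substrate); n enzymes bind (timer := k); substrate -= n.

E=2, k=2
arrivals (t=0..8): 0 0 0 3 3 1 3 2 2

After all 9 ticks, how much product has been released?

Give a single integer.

Answer: 4

Derivation:
t=0: arr=0 -> substrate=0 bound=0 product=0
t=1: arr=0 -> substrate=0 bound=0 product=0
t=2: arr=0 -> substrate=0 bound=0 product=0
t=3: arr=3 -> substrate=1 bound=2 product=0
t=4: arr=3 -> substrate=4 bound=2 product=0
t=5: arr=1 -> substrate=3 bound=2 product=2
t=6: arr=3 -> substrate=6 bound=2 product=2
t=7: arr=2 -> substrate=6 bound=2 product=4
t=8: arr=2 -> substrate=8 bound=2 product=4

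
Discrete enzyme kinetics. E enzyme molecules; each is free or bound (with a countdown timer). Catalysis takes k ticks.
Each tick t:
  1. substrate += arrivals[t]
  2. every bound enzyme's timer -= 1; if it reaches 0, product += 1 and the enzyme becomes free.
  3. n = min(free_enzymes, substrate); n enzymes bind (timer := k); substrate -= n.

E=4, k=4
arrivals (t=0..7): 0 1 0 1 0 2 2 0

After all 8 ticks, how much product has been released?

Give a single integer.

Answer: 2

Derivation:
t=0: arr=0 -> substrate=0 bound=0 product=0
t=1: arr=1 -> substrate=0 bound=1 product=0
t=2: arr=0 -> substrate=0 bound=1 product=0
t=3: arr=1 -> substrate=0 bound=2 product=0
t=4: arr=0 -> substrate=0 bound=2 product=0
t=5: arr=2 -> substrate=0 bound=3 product=1
t=6: arr=2 -> substrate=1 bound=4 product=1
t=7: arr=0 -> substrate=0 bound=4 product=2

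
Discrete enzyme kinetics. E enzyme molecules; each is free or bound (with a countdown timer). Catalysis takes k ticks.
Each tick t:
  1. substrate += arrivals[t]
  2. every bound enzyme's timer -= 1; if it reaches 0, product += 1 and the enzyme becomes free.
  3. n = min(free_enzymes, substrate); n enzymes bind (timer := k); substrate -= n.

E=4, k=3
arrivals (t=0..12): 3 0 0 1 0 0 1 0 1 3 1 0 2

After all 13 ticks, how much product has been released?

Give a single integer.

Answer: 9

Derivation:
t=0: arr=3 -> substrate=0 bound=3 product=0
t=1: arr=0 -> substrate=0 bound=3 product=0
t=2: arr=0 -> substrate=0 bound=3 product=0
t=3: arr=1 -> substrate=0 bound=1 product=3
t=4: arr=0 -> substrate=0 bound=1 product=3
t=5: arr=0 -> substrate=0 bound=1 product=3
t=6: arr=1 -> substrate=0 bound=1 product=4
t=7: arr=0 -> substrate=0 bound=1 product=4
t=8: arr=1 -> substrate=0 bound=2 product=4
t=9: arr=3 -> substrate=0 bound=4 product=5
t=10: arr=1 -> substrate=1 bound=4 product=5
t=11: arr=0 -> substrate=0 bound=4 product=6
t=12: arr=2 -> substrate=0 bound=3 product=9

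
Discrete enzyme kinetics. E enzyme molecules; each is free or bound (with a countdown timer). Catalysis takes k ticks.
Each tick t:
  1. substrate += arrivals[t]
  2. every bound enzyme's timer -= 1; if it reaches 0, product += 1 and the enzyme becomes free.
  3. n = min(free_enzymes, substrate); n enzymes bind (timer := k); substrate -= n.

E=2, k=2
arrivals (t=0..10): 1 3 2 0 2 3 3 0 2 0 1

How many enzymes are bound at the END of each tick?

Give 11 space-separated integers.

Answer: 1 2 2 2 2 2 2 2 2 2 2

Derivation:
t=0: arr=1 -> substrate=0 bound=1 product=0
t=1: arr=3 -> substrate=2 bound=2 product=0
t=2: arr=2 -> substrate=3 bound=2 product=1
t=3: arr=0 -> substrate=2 bound=2 product=2
t=4: arr=2 -> substrate=3 bound=2 product=3
t=5: arr=3 -> substrate=5 bound=2 product=4
t=6: arr=3 -> substrate=7 bound=2 product=5
t=7: arr=0 -> substrate=6 bound=2 product=6
t=8: arr=2 -> substrate=7 bound=2 product=7
t=9: arr=0 -> substrate=6 bound=2 product=8
t=10: arr=1 -> substrate=6 bound=2 product=9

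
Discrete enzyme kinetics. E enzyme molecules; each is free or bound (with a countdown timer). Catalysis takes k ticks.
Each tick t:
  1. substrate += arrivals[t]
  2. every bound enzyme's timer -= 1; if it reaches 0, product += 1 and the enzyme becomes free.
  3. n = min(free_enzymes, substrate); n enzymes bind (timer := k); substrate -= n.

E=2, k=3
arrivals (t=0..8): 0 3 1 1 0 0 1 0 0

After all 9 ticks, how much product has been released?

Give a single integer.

Answer: 4

Derivation:
t=0: arr=0 -> substrate=0 bound=0 product=0
t=1: arr=3 -> substrate=1 bound=2 product=0
t=2: arr=1 -> substrate=2 bound=2 product=0
t=3: arr=1 -> substrate=3 bound=2 product=0
t=4: arr=0 -> substrate=1 bound=2 product=2
t=5: arr=0 -> substrate=1 bound=2 product=2
t=6: arr=1 -> substrate=2 bound=2 product=2
t=7: arr=0 -> substrate=0 bound=2 product=4
t=8: arr=0 -> substrate=0 bound=2 product=4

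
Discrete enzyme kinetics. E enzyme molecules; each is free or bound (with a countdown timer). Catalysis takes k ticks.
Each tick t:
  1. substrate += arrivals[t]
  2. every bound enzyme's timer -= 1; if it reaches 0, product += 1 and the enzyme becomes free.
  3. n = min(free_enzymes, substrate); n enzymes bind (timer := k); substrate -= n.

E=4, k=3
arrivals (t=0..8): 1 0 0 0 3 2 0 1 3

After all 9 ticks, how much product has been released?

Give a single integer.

Answer: 5

Derivation:
t=0: arr=1 -> substrate=0 bound=1 product=0
t=1: arr=0 -> substrate=0 bound=1 product=0
t=2: arr=0 -> substrate=0 bound=1 product=0
t=3: arr=0 -> substrate=0 bound=0 product=1
t=4: arr=3 -> substrate=0 bound=3 product=1
t=5: arr=2 -> substrate=1 bound=4 product=1
t=6: arr=0 -> substrate=1 bound=4 product=1
t=7: arr=1 -> substrate=0 bound=3 product=4
t=8: arr=3 -> substrate=1 bound=4 product=5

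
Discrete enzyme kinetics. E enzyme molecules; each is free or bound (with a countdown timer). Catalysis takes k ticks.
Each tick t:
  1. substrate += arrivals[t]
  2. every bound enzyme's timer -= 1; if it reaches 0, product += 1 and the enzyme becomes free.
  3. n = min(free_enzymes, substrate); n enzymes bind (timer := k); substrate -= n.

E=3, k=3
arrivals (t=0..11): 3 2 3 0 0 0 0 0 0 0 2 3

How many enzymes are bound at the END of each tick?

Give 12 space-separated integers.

Answer: 3 3 3 3 3 3 2 2 2 0 2 3

Derivation:
t=0: arr=3 -> substrate=0 bound=3 product=0
t=1: arr=2 -> substrate=2 bound=3 product=0
t=2: arr=3 -> substrate=5 bound=3 product=0
t=3: arr=0 -> substrate=2 bound=3 product=3
t=4: arr=0 -> substrate=2 bound=3 product=3
t=5: arr=0 -> substrate=2 bound=3 product=3
t=6: arr=0 -> substrate=0 bound=2 product=6
t=7: arr=0 -> substrate=0 bound=2 product=6
t=8: arr=0 -> substrate=0 bound=2 product=6
t=9: arr=0 -> substrate=0 bound=0 product=8
t=10: arr=2 -> substrate=0 bound=2 product=8
t=11: arr=3 -> substrate=2 bound=3 product=8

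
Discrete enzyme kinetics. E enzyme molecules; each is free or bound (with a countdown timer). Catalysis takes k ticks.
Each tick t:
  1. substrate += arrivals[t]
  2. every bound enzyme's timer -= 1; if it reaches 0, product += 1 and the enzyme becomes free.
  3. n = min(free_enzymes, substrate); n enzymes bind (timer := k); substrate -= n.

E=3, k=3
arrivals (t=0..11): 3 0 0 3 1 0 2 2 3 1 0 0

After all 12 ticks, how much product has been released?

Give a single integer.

t=0: arr=3 -> substrate=0 bound=3 product=0
t=1: arr=0 -> substrate=0 bound=3 product=0
t=2: arr=0 -> substrate=0 bound=3 product=0
t=3: arr=3 -> substrate=0 bound=3 product=3
t=4: arr=1 -> substrate=1 bound=3 product=3
t=5: arr=0 -> substrate=1 bound=3 product=3
t=6: arr=2 -> substrate=0 bound=3 product=6
t=7: arr=2 -> substrate=2 bound=3 product=6
t=8: arr=3 -> substrate=5 bound=3 product=6
t=9: arr=1 -> substrate=3 bound=3 product=9
t=10: arr=0 -> substrate=3 bound=3 product=9
t=11: arr=0 -> substrate=3 bound=3 product=9

Answer: 9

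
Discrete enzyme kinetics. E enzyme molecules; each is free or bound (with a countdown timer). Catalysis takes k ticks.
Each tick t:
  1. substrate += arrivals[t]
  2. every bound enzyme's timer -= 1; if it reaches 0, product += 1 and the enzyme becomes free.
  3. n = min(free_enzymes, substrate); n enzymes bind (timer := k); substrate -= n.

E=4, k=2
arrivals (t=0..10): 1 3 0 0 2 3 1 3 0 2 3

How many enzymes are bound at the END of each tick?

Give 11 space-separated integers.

Answer: 1 4 3 0 2 4 4 4 3 3 4

Derivation:
t=0: arr=1 -> substrate=0 bound=1 product=0
t=1: arr=3 -> substrate=0 bound=4 product=0
t=2: arr=0 -> substrate=0 bound=3 product=1
t=3: arr=0 -> substrate=0 bound=0 product=4
t=4: arr=2 -> substrate=0 bound=2 product=4
t=5: arr=3 -> substrate=1 bound=4 product=4
t=6: arr=1 -> substrate=0 bound=4 product=6
t=7: arr=3 -> substrate=1 bound=4 product=8
t=8: arr=0 -> substrate=0 bound=3 product=10
t=9: arr=2 -> substrate=0 bound=3 product=12
t=10: arr=3 -> substrate=1 bound=4 product=13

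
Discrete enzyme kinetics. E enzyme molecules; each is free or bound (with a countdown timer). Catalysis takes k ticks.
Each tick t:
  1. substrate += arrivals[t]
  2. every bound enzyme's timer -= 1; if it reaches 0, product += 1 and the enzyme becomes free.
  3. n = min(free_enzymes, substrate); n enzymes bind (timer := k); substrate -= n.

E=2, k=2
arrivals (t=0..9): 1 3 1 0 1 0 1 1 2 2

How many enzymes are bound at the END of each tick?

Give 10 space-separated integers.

Answer: 1 2 2 2 2 2 2 2 2 2

Derivation:
t=0: arr=1 -> substrate=0 bound=1 product=0
t=1: arr=3 -> substrate=2 bound=2 product=0
t=2: arr=1 -> substrate=2 bound=2 product=1
t=3: arr=0 -> substrate=1 bound=2 product=2
t=4: arr=1 -> substrate=1 bound=2 product=3
t=5: arr=0 -> substrate=0 bound=2 product=4
t=6: arr=1 -> substrate=0 bound=2 product=5
t=7: arr=1 -> substrate=0 bound=2 product=6
t=8: arr=2 -> substrate=1 bound=2 product=7
t=9: arr=2 -> substrate=2 bound=2 product=8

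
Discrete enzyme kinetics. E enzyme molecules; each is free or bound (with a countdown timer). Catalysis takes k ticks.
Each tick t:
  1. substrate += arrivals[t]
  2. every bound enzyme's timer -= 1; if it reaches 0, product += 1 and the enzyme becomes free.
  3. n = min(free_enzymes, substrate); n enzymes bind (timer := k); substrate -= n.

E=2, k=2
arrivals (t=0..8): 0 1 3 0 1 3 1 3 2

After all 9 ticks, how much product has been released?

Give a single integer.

Answer: 6

Derivation:
t=0: arr=0 -> substrate=0 bound=0 product=0
t=1: arr=1 -> substrate=0 bound=1 product=0
t=2: arr=3 -> substrate=2 bound=2 product=0
t=3: arr=0 -> substrate=1 bound=2 product=1
t=4: arr=1 -> substrate=1 bound=2 product=2
t=5: arr=3 -> substrate=3 bound=2 product=3
t=6: arr=1 -> substrate=3 bound=2 product=4
t=7: arr=3 -> substrate=5 bound=2 product=5
t=8: arr=2 -> substrate=6 bound=2 product=6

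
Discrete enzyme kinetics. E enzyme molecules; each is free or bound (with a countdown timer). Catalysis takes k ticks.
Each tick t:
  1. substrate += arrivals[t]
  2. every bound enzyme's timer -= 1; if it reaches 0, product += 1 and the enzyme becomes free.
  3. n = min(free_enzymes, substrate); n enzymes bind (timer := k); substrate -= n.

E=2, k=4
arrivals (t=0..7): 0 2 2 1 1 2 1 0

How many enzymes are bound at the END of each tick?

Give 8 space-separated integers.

t=0: arr=0 -> substrate=0 bound=0 product=0
t=1: arr=2 -> substrate=0 bound=2 product=0
t=2: arr=2 -> substrate=2 bound=2 product=0
t=3: arr=1 -> substrate=3 bound=2 product=0
t=4: arr=1 -> substrate=4 bound=2 product=0
t=5: arr=2 -> substrate=4 bound=2 product=2
t=6: arr=1 -> substrate=5 bound=2 product=2
t=7: arr=0 -> substrate=5 bound=2 product=2

Answer: 0 2 2 2 2 2 2 2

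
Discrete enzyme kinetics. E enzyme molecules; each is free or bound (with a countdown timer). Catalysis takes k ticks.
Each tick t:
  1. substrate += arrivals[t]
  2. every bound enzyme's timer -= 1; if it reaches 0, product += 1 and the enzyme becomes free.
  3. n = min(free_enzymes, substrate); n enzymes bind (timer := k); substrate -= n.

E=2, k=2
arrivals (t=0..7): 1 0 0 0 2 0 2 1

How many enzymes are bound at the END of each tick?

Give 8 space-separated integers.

t=0: arr=1 -> substrate=0 bound=1 product=0
t=1: arr=0 -> substrate=0 bound=1 product=0
t=2: arr=0 -> substrate=0 bound=0 product=1
t=3: arr=0 -> substrate=0 bound=0 product=1
t=4: arr=2 -> substrate=0 bound=2 product=1
t=5: arr=0 -> substrate=0 bound=2 product=1
t=6: arr=2 -> substrate=0 bound=2 product=3
t=7: arr=1 -> substrate=1 bound=2 product=3

Answer: 1 1 0 0 2 2 2 2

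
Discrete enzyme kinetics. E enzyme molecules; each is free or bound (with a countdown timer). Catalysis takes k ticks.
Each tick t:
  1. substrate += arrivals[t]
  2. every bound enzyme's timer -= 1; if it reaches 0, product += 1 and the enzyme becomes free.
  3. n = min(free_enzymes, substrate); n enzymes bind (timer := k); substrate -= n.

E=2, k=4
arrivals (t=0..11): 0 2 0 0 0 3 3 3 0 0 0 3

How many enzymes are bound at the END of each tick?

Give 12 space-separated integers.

t=0: arr=0 -> substrate=0 bound=0 product=0
t=1: arr=2 -> substrate=0 bound=2 product=0
t=2: arr=0 -> substrate=0 bound=2 product=0
t=3: arr=0 -> substrate=0 bound=2 product=0
t=4: arr=0 -> substrate=0 bound=2 product=0
t=5: arr=3 -> substrate=1 bound=2 product=2
t=6: arr=3 -> substrate=4 bound=2 product=2
t=7: arr=3 -> substrate=7 bound=2 product=2
t=8: arr=0 -> substrate=7 bound=2 product=2
t=9: arr=0 -> substrate=5 bound=2 product=4
t=10: arr=0 -> substrate=5 bound=2 product=4
t=11: arr=3 -> substrate=8 bound=2 product=4

Answer: 0 2 2 2 2 2 2 2 2 2 2 2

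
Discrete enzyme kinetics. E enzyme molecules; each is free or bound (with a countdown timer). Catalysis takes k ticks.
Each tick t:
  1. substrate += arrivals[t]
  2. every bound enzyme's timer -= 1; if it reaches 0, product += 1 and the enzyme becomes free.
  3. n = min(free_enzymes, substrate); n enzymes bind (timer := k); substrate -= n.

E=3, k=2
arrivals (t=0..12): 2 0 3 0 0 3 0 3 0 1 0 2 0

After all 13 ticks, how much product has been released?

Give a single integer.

Answer: 12

Derivation:
t=0: arr=2 -> substrate=0 bound=2 product=0
t=1: arr=0 -> substrate=0 bound=2 product=0
t=2: arr=3 -> substrate=0 bound=3 product=2
t=3: arr=0 -> substrate=0 bound=3 product=2
t=4: arr=0 -> substrate=0 bound=0 product=5
t=5: arr=3 -> substrate=0 bound=3 product=5
t=6: arr=0 -> substrate=0 bound=3 product=5
t=7: arr=3 -> substrate=0 bound=3 product=8
t=8: arr=0 -> substrate=0 bound=3 product=8
t=9: arr=1 -> substrate=0 bound=1 product=11
t=10: arr=0 -> substrate=0 bound=1 product=11
t=11: arr=2 -> substrate=0 bound=2 product=12
t=12: arr=0 -> substrate=0 bound=2 product=12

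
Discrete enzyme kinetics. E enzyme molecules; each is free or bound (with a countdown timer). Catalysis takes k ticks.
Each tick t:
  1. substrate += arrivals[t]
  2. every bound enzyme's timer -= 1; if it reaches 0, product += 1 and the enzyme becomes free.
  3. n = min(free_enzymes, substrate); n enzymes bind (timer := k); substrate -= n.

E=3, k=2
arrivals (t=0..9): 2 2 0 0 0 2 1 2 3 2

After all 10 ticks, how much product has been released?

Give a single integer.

Answer: 9

Derivation:
t=0: arr=2 -> substrate=0 bound=2 product=0
t=1: arr=2 -> substrate=1 bound=3 product=0
t=2: arr=0 -> substrate=0 bound=2 product=2
t=3: arr=0 -> substrate=0 bound=1 product=3
t=4: arr=0 -> substrate=0 bound=0 product=4
t=5: arr=2 -> substrate=0 bound=2 product=4
t=6: arr=1 -> substrate=0 bound=3 product=4
t=7: arr=2 -> substrate=0 bound=3 product=6
t=8: arr=3 -> substrate=2 bound=3 product=7
t=9: arr=2 -> substrate=2 bound=3 product=9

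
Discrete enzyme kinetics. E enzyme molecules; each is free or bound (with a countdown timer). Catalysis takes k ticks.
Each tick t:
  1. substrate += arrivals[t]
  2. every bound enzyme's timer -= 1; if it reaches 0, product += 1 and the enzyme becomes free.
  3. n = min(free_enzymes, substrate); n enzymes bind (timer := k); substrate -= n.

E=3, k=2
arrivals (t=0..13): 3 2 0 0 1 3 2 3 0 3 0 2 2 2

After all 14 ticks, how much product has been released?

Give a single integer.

t=0: arr=3 -> substrate=0 bound=3 product=0
t=1: arr=2 -> substrate=2 bound=3 product=0
t=2: arr=0 -> substrate=0 bound=2 product=3
t=3: arr=0 -> substrate=0 bound=2 product=3
t=4: arr=1 -> substrate=0 bound=1 product=5
t=5: arr=3 -> substrate=1 bound=3 product=5
t=6: arr=2 -> substrate=2 bound=3 product=6
t=7: arr=3 -> substrate=3 bound=3 product=8
t=8: arr=0 -> substrate=2 bound=3 product=9
t=9: arr=3 -> substrate=3 bound=3 product=11
t=10: arr=0 -> substrate=2 bound=3 product=12
t=11: arr=2 -> substrate=2 bound=3 product=14
t=12: arr=2 -> substrate=3 bound=3 product=15
t=13: arr=2 -> substrate=3 bound=3 product=17

Answer: 17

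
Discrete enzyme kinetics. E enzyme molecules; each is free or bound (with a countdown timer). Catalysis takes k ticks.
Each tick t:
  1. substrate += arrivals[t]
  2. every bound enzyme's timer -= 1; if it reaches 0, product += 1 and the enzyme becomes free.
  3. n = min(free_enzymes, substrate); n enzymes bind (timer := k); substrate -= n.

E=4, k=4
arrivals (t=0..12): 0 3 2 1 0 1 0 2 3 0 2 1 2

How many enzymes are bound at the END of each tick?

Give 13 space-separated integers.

Answer: 0 3 4 4 4 4 3 4 4 4 4 4 4

Derivation:
t=0: arr=0 -> substrate=0 bound=0 product=0
t=1: arr=3 -> substrate=0 bound=3 product=0
t=2: arr=2 -> substrate=1 bound=4 product=0
t=3: arr=1 -> substrate=2 bound=4 product=0
t=4: arr=0 -> substrate=2 bound=4 product=0
t=5: arr=1 -> substrate=0 bound=4 product=3
t=6: arr=0 -> substrate=0 bound=3 product=4
t=7: arr=2 -> substrate=1 bound=4 product=4
t=8: arr=3 -> substrate=4 bound=4 product=4
t=9: arr=0 -> substrate=1 bound=4 product=7
t=10: arr=2 -> substrate=3 bound=4 product=7
t=11: arr=1 -> substrate=3 bound=4 product=8
t=12: arr=2 -> substrate=5 bound=4 product=8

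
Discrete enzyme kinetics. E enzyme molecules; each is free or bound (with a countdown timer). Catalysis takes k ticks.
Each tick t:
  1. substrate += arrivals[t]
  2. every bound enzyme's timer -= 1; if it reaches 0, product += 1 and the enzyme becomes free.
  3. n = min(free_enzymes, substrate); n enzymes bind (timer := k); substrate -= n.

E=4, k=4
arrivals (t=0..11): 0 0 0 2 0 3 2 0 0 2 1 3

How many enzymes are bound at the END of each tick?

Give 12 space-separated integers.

t=0: arr=0 -> substrate=0 bound=0 product=0
t=1: arr=0 -> substrate=0 bound=0 product=0
t=2: arr=0 -> substrate=0 bound=0 product=0
t=3: arr=2 -> substrate=0 bound=2 product=0
t=4: arr=0 -> substrate=0 bound=2 product=0
t=5: arr=3 -> substrate=1 bound=4 product=0
t=6: arr=2 -> substrate=3 bound=4 product=0
t=7: arr=0 -> substrate=1 bound=4 product=2
t=8: arr=0 -> substrate=1 bound=4 product=2
t=9: arr=2 -> substrate=1 bound=4 product=4
t=10: arr=1 -> substrate=2 bound=4 product=4
t=11: arr=3 -> substrate=3 bound=4 product=6

Answer: 0 0 0 2 2 4 4 4 4 4 4 4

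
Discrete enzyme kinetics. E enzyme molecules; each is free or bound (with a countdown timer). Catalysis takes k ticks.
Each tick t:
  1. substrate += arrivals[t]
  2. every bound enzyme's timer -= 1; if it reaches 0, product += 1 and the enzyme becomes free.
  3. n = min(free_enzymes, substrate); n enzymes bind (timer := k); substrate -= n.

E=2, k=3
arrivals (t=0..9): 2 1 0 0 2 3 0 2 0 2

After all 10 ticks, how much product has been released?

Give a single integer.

t=0: arr=2 -> substrate=0 bound=2 product=0
t=1: arr=1 -> substrate=1 bound=2 product=0
t=2: arr=0 -> substrate=1 bound=2 product=0
t=3: arr=0 -> substrate=0 bound=1 product=2
t=4: arr=2 -> substrate=1 bound=2 product=2
t=5: arr=3 -> substrate=4 bound=2 product=2
t=6: arr=0 -> substrate=3 bound=2 product=3
t=7: arr=2 -> substrate=4 bound=2 product=4
t=8: arr=0 -> substrate=4 bound=2 product=4
t=9: arr=2 -> substrate=5 bound=2 product=5

Answer: 5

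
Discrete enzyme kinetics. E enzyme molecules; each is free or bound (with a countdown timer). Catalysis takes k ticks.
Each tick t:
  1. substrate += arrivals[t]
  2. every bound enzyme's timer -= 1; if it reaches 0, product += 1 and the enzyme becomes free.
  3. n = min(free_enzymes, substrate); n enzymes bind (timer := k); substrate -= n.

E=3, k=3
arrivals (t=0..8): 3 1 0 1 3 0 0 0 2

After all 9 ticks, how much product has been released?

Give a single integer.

t=0: arr=3 -> substrate=0 bound=3 product=0
t=1: arr=1 -> substrate=1 bound=3 product=0
t=2: arr=0 -> substrate=1 bound=3 product=0
t=3: arr=1 -> substrate=0 bound=2 product=3
t=4: arr=3 -> substrate=2 bound=3 product=3
t=5: arr=0 -> substrate=2 bound=3 product=3
t=6: arr=0 -> substrate=0 bound=3 product=5
t=7: arr=0 -> substrate=0 bound=2 product=6
t=8: arr=2 -> substrate=1 bound=3 product=6

Answer: 6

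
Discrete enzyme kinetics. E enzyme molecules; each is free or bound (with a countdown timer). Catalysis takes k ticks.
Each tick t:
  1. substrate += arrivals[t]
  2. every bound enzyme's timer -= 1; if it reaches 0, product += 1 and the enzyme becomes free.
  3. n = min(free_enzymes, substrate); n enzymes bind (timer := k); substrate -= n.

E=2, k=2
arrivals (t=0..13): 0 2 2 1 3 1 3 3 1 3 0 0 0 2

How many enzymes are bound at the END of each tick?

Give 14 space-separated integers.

t=0: arr=0 -> substrate=0 bound=0 product=0
t=1: arr=2 -> substrate=0 bound=2 product=0
t=2: arr=2 -> substrate=2 bound=2 product=0
t=3: arr=1 -> substrate=1 bound=2 product=2
t=4: arr=3 -> substrate=4 bound=2 product=2
t=5: arr=1 -> substrate=3 bound=2 product=4
t=6: arr=3 -> substrate=6 bound=2 product=4
t=7: arr=3 -> substrate=7 bound=2 product=6
t=8: arr=1 -> substrate=8 bound=2 product=6
t=9: arr=3 -> substrate=9 bound=2 product=8
t=10: arr=0 -> substrate=9 bound=2 product=8
t=11: arr=0 -> substrate=7 bound=2 product=10
t=12: arr=0 -> substrate=7 bound=2 product=10
t=13: arr=2 -> substrate=7 bound=2 product=12

Answer: 0 2 2 2 2 2 2 2 2 2 2 2 2 2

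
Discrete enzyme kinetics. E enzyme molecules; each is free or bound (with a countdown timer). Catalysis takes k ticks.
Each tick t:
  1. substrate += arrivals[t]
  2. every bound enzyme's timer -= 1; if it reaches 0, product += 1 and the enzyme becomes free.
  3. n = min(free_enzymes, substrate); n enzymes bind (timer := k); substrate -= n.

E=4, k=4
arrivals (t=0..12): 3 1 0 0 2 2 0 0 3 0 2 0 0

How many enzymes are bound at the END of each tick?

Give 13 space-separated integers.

t=0: arr=3 -> substrate=0 bound=3 product=0
t=1: arr=1 -> substrate=0 bound=4 product=0
t=2: arr=0 -> substrate=0 bound=4 product=0
t=3: arr=0 -> substrate=0 bound=4 product=0
t=4: arr=2 -> substrate=0 bound=3 product=3
t=5: arr=2 -> substrate=0 bound=4 product=4
t=6: arr=0 -> substrate=0 bound=4 product=4
t=7: arr=0 -> substrate=0 bound=4 product=4
t=8: arr=3 -> substrate=1 bound=4 product=6
t=9: arr=0 -> substrate=0 bound=3 product=8
t=10: arr=2 -> substrate=1 bound=4 product=8
t=11: arr=0 -> substrate=1 bound=4 product=8
t=12: arr=0 -> substrate=0 bound=3 product=10

Answer: 3 4 4 4 3 4 4 4 4 3 4 4 3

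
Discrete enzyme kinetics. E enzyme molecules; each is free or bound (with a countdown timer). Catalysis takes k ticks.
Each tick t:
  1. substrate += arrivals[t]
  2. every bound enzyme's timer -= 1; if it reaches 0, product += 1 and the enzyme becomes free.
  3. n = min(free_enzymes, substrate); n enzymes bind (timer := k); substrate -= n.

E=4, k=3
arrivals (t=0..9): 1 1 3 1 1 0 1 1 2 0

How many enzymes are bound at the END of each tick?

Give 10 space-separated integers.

Answer: 1 2 4 4 4 3 3 3 4 3

Derivation:
t=0: arr=1 -> substrate=0 bound=1 product=0
t=1: arr=1 -> substrate=0 bound=2 product=0
t=2: arr=3 -> substrate=1 bound=4 product=0
t=3: arr=1 -> substrate=1 bound=4 product=1
t=4: arr=1 -> substrate=1 bound=4 product=2
t=5: arr=0 -> substrate=0 bound=3 product=4
t=6: arr=1 -> substrate=0 bound=3 product=5
t=7: arr=1 -> substrate=0 bound=3 product=6
t=8: arr=2 -> substrate=0 bound=4 product=7
t=9: arr=0 -> substrate=0 bound=3 product=8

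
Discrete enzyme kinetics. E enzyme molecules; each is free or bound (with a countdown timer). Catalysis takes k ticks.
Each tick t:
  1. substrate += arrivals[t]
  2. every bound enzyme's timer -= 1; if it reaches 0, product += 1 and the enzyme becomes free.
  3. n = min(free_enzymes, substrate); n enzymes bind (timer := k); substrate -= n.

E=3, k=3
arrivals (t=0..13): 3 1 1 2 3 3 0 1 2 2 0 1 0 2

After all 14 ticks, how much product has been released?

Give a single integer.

Answer: 12

Derivation:
t=0: arr=3 -> substrate=0 bound=3 product=0
t=1: arr=1 -> substrate=1 bound=3 product=0
t=2: arr=1 -> substrate=2 bound=3 product=0
t=3: arr=2 -> substrate=1 bound=3 product=3
t=4: arr=3 -> substrate=4 bound=3 product=3
t=5: arr=3 -> substrate=7 bound=3 product=3
t=6: arr=0 -> substrate=4 bound=3 product=6
t=7: arr=1 -> substrate=5 bound=3 product=6
t=8: arr=2 -> substrate=7 bound=3 product=6
t=9: arr=2 -> substrate=6 bound=3 product=9
t=10: arr=0 -> substrate=6 bound=3 product=9
t=11: arr=1 -> substrate=7 bound=3 product=9
t=12: arr=0 -> substrate=4 bound=3 product=12
t=13: arr=2 -> substrate=6 bound=3 product=12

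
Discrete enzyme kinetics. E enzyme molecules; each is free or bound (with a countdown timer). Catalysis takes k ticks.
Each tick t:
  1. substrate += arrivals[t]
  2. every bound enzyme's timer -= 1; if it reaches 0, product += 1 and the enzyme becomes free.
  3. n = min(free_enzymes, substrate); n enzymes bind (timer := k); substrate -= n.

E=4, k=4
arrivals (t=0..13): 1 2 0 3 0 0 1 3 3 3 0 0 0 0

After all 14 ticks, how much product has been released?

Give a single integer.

t=0: arr=1 -> substrate=0 bound=1 product=0
t=1: arr=2 -> substrate=0 bound=3 product=0
t=2: arr=0 -> substrate=0 bound=3 product=0
t=3: arr=3 -> substrate=2 bound=4 product=0
t=4: arr=0 -> substrate=1 bound=4 product=1
t=5: arr=0 -> substrate=0 bound=3 product=3
t=6: arr=1 -> substrate=0 bound=4 product=3
t=7: arr=3 -> substrate=2 bound=4 product=4
t=8: arr=3 -> substrate=4 bound=4 product=5
t=9: arr=3 -> substrate=6 bound=4 product=6
t=10: arr=0 -> substrate=5 bound=4 product=7
t=11: arr=0 -> substrate=4 bound=4 product=8
t=12: arr=0 -> substrate=3 bound=4 product=9
t=13: arr=0 -> substrate=2 bound=4 product=10

Answer: 10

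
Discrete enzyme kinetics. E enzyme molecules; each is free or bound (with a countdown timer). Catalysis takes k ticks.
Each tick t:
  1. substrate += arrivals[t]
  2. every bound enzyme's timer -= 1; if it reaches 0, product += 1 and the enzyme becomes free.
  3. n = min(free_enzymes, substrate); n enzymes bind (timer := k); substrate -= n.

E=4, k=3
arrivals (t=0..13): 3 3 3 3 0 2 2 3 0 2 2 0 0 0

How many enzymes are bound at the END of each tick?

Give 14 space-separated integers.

Answer: 3 4 4 4 4 4 4 4 4 4 4 4 4 4

Derivation:
t=0: arr=3 -> substrate=0 bound=3 product=0
t=1: arr=3 -> substrate=2 bound=4 product=0
t=2: arr=3 -> substrate=5 bound=4 product=0
t=3: arr=3 -> substrate=5 bound=4 product=3
t=4: arr=0 -> substrate=4 bound=4 product=4
t=5: arr=2 -> substrate=6 bound=4 product=4
t=6: arr=2 -> substrate=5 bound=4 product=7
t=7: arr=3 -> substrate=7 bound=4 product=8
t=8: arr=0 -> substrate=7 bound=4 product=8
t=9: arr=2 -> substrate=6 bound=4 product=11
t=10: arr=2 -> substrate=7 bound=4 product=12
t=11: arr=0 -> substrate=7 bound=4 product=12
t=12: arr=0 -> substrate=4 bound=4 product=15
t=13: arr=0 -> substrate=3 bound=4 product=16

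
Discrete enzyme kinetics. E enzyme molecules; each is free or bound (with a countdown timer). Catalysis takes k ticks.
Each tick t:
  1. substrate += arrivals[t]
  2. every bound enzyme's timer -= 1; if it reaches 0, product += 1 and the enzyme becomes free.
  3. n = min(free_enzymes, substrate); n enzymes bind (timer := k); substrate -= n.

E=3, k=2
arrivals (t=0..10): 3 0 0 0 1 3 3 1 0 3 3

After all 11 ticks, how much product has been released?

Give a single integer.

t=0: arr=3 -> substrate=0 bound=3 product=0
t=1: arr=0 -> substrate=0 bound=3 product=0
t=2: arr=0 -> substrate=0 bound=0 product=3
t=3: arr=0 -> substrate=0 bound=0 product=3
t=4: arr=1 -> substrate=0 bound=1 product=3
t=5: arr=3 -> substrate=1 bound=3 product=3
t=6: arr=3 -> substrate=3 bound=3 product=4
t=7: arr=1 -> substrate=2 bound=3 product=6
t=8: arr=0 -> substrate=1 bound=3 product=7
t=9: arr=3 -> substrate=2 bound=3 product=9
t=10: arr=3 -> substrate=4 bound=3 product=10

Answer: 10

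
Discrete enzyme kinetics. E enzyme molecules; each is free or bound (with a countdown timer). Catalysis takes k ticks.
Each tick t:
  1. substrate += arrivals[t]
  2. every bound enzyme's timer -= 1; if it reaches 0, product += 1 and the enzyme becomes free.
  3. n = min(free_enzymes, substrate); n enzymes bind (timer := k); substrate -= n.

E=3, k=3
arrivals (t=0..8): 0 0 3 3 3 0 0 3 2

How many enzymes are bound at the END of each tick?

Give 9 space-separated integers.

Answer: 0 0 3 3 3 3 3 3 3

Derivation:
t=0: arr=0 -> substrate=0 bound=0 product=0
t=1: arr=0 -> substrate=0 bound=0 product=0
t=2: arr=3 -> substrate=0 bound=3 product=0
t=3: arr=3 -> substrate=3 bound=3 product=0
t=4: arr=3 -> substrate=6 bound=3 product=0
t=5: arr=0 -> substrate=3 bound=3 product=3
t=6: arr=0 -> substrate=3 bound=3 product=3
t=7: arr=3 -> substrate=6 bound=3 product=3
t=8: arr=2 -> substrate=5 bound=3 product=6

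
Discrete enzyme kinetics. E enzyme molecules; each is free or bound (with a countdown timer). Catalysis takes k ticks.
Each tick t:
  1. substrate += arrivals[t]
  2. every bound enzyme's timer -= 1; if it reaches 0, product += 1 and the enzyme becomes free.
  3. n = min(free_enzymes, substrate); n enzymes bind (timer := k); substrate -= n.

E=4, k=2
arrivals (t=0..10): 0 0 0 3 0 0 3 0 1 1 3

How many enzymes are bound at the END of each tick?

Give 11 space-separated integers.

t=0: arr=0 -> substrate=0 bound=0 product=0
t=1: arr=0 -> substrate=0 bound=0 product=0
t=2: arr=0 -> substrate=0 bound=0 product=0
t=3: arr=3 -> substrate=0 bound=3 product=0
t=4: arr=0 -> substrate=0 bound=3 product=0
t=5: arr=0 -> substrate=0 bound=0 product=3
t=6: arr=3 -> substrate=0 bound=3 product=3
t=7: arr=0 -> substrate=0 bound=3 product=3
t=8: arr=1 -> substrate=0 bound=1 product=6
t=9: arr=1 -> substrate=0 bound=2 product=6
t=10: arr=3 -> substrate=0 bound=4 product=7

Answer: 0 0 0 3 3 0 3 3 1 2 4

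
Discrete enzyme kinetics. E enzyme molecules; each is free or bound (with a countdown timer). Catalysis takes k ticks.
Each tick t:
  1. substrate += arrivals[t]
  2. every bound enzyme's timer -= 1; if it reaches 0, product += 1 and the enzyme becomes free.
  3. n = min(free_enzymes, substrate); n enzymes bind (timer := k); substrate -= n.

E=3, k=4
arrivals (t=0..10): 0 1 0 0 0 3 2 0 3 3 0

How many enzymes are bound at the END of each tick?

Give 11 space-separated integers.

Answer: 0 1 1 1 1 3 3 3 3 3 3

Derivation:
t=0: arr=0 -> substrate=0 bound=0 product=0
t=1: arr=1 -> substrate=0 bound=1 product=0
t=2: arr=0 -> substrate=0 bound=1 product=0
t=3: arr=0 -> substrate=0 bound=1 product=0
t=4: arr=0 -> substrate=0 bound=1 product=0
t=5: arr=3 -> substrate=0 bound=3 product=1
t=6: arr=2 -> substrate=2 bound=3 product=1
t=7: arr=0 -> substrate=2 bound=3 product=1
t=8: arr=3 -> substrate=5 bound=3 product=1
t=9: arr=3 -> substrate=5 bound=3 product=4
t=10: arr=0 -> substrate=5 bound=3 product=4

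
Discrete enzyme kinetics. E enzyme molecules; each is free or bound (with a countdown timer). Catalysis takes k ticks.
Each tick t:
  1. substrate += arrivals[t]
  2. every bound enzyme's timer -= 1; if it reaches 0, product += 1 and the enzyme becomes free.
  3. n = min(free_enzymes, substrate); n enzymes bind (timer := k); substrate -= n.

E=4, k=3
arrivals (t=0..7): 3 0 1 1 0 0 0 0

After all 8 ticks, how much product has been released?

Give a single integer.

t=0: arr=3 -> substrate=0 bound=3 product=0
t=1: arr=0 -> substrate=0 bound=3 product=0
t=2: arr=1 -> substrate=0 bound=4 product=0
t=3: arr=1 -> substrate=0 bound=2 product=3
t=4: arr=0 -> substrate=0 bound=2 product=3
t=5: arr=0 -> substrate=0 bound=1 product=4
t=6: arr=0 -> substrate=0 bound=0 product=5
t=7: arr=0 -> substrate=0 bound=0 product=5

Answer: 5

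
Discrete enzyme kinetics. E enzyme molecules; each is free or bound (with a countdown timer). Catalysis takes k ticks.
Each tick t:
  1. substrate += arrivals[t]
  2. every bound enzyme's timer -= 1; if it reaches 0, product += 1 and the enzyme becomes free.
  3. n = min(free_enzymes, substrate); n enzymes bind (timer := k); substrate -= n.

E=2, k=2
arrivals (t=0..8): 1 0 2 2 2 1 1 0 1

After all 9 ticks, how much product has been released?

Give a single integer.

t=0: arr=1 -> substrate=0 bound=1 product=0
t=1: arr=0 -> substrate=0 bound=1 product=0
t=2: arr=2 -> substrate=0 bound=2 product=1
t=3: arr=2 -> substrate=2 bound=2 product=1
t=4: arr=2 -> substrate=2 bound=2 product=3
t=5: arr=1 -> substrate=3 bound=2 product=3
t=6: arr=1 -> substrate=2 bound=2 product=5
t=7: arr=0 -> substrate=2 bound=2 product=5
t=8: arr=1 -> substrate=1 bound=2 product=7

Answer: 7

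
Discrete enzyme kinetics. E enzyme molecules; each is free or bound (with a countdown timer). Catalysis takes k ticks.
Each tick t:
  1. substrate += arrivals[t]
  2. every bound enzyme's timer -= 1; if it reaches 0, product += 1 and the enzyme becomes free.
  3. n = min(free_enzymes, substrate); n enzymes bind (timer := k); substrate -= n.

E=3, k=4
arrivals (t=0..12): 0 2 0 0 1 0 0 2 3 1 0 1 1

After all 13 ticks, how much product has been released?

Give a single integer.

Answer: 6

Derivation:
t=0: arr=0 -> substrate=0 bound=0 product=0
t=1: arr=2 -> substrate=0 bound=2 product=0
t=2: arr=0 -> substrate=0 bound=2 product=0
t=3: arr=0 -> substrate=0 bound=2 product=0
t=4: arr=1 -> substrate=0 bound=3 product=0
t=5: arr=0 -> substrate=0 bound=1 product=2
t=6: arr=0 -> substrate=0 bound=1 product=2
t=7: arr=2 -> substrate=0 bound=3 product=2
t=8: arr=3 -> substrate=2 bound=3 product=3
t=9: arr=1 -> substrate=3 bound=3 product=3
t=10: arr=0 -> substrate=3 bound=3 product=3
t=11: arr=1 -> substrate=2 bound=3 product=5
t=12: arr=1 -> substrate=2 bound=3 product=6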